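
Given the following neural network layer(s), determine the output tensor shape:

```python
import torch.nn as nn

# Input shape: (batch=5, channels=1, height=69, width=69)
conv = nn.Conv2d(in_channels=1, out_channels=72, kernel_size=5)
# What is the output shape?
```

Input: (5, 1, 69, 69) -> Output: (5, 72, 65, 65)

Answer: (5, 72, 65, 65)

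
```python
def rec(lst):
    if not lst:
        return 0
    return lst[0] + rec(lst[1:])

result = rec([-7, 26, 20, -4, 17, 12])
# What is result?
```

(-7) + 26 + 20 + (-4) + 17 + 12 + 0 = 64

Answer: 64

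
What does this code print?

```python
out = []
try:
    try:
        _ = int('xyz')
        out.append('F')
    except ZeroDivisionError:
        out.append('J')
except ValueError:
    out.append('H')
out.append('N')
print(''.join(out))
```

Execution trace: 'H' (outer except ValueError) → 'N' (after the try/except). Output: HN

Answer: HN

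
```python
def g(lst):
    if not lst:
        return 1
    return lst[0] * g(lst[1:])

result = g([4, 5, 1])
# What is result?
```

Product over [4, 5, 1] = 4 * 5 * 1 = 20

Answer: 20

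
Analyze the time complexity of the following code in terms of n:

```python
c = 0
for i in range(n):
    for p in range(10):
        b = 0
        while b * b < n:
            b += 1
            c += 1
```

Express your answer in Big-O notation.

Each loop level contributes: n × 1 × √n. Multiplying the contributions gives O(n√n).

Answer: O(n√n)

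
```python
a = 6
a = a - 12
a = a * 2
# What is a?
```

Trace:
`a = 6` → a = 6
`a = a - 12` → a = -6
`a = a * 2` → a = -12
So a = -12

Answer: -12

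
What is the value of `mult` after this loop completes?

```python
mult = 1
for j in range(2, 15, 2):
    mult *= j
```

Product of even numbers 2 to 14
`mult` takes the values: 1 → 2 → 8 → 48 → 384 → 3840 → 46080 → 645120

Answer: 645120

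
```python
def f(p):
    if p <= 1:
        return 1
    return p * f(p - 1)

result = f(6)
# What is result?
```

f(6) = 6 * 5 * 4 * 3 * 2 * 1 = 720

Answer: 720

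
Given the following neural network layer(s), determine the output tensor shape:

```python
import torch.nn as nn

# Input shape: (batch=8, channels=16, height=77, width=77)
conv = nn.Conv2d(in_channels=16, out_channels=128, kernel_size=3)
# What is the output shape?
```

Input: (8, 16, 77, 77) -> Output: (8, 128, 75, 75)

Answer: (8, 128, 75, 75)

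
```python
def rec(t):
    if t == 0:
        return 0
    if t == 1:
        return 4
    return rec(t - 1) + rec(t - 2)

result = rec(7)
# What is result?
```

Build up from base cases: rec(0)=0, rec(1)=4, rec(2)=4, rec(3)=8, rec(4)=12, rec(5)=20, rec(6)=32, ..., rec(7)=52

Answer: 52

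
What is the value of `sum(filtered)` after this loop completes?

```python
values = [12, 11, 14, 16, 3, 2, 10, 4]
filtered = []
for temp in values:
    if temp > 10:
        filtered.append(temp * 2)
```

Sum of doubled values > 10
`filtered` takes the values: [] → [24] → [24, 22] → [24, 22, 28] → [24, 22, 28, 32]
So `sum(filtered)` = 106

Answer: 106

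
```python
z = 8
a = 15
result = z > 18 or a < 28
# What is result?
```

Trace:
`z = 8` → z = 8
`a = 15` → a = 15
`result = z > 18 or a < 28` → result = True
So result = True

Answer: True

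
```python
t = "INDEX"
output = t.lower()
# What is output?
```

Trace:
`t = "INDEX"` → t = 'INDEX'
`output = t.lower()` → output = 'index'
So output = 'index'

Answer: 'index'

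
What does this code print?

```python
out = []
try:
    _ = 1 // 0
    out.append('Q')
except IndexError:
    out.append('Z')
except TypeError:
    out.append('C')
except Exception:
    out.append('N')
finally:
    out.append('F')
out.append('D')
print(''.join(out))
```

Execution trace: 'N' (except Exception) → 'F' (finally) → 'D' (after the try/except). Output: NFD

Answer: NFD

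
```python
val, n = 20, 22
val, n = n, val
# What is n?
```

Trace:
`val, n = 20, 22` → val = 20; n = 22
`val, n = n, val` → val = 22; n = 20
So n = 20

Answer: 20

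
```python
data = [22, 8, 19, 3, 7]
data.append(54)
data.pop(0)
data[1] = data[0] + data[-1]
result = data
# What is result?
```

Trace:
`data = [22, 8, 19, 3, 7]` → data = [22, 8, 19, 3, 7]
`data.append(54)` → data = [22, 8, 19, 3, 7, 54]
`data.pop(0)` → data = [8, 19, 3, 7, 54]
`data[1] = data[0] + data[-1]` → data = [8, 62, 3, 7, 54]
`result = data` → result = [8, 62, 3, 7, 54]
So result = [8, 62, 3, 7, 54]

Answer: [8, 62, 3, 7, 54]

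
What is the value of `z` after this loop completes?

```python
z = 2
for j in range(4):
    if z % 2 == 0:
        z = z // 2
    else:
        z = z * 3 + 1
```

Collatz-style transformation from 2
`z` takes the values: 2 → 1 → 4 → 2 → 1

Answer: 1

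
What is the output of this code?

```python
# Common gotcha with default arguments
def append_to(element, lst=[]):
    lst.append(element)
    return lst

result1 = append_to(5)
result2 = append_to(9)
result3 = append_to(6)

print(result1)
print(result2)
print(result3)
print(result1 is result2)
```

Key concept: mutable default argument gotcha.
Step by step:
`result1 = append_to(5)` → result1 = [5]
`result2 = append_to(9)` → result1 = [5, 9] (same object as result2); result2 = [5, 9] (same object as result1)
`result3 = append_to(6)` → result1 = [5, 9, 6] (same object as result2, result3); result2 = [5, 9, 6] (same object as result1, result3); result3 = [5, 9, 6] (same object as result1, result2)
`print(result1)` → prints [5, 9, 6]
`print(result2)` → prints [5, 9, 6]
`print(result3)` → prints [5, 9, 6]
`print(result1 is result2)` → prints True

Answer:
[5, 9, 6]
[5, 9, 6]
[5, 9, 6]
True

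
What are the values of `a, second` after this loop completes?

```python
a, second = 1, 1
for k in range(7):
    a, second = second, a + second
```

Fibonacci: after 7 iterations
`a, second` takes the values: (1, 1) → (1, 2) → (2, 3) → (3, 5) → (5, 8) → (8, 13) → (13, 21) → (21, 34)

Answer: 21, 34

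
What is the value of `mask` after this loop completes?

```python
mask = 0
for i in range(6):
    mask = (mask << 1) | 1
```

Build 6 consecutive 1-bits: 0b111111
`mask` takes the values: 0 → 1 → 3 → 7 → 15 → 31 → 63

Answer: 63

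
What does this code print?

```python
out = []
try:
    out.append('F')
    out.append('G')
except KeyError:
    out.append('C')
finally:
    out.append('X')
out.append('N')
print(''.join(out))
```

Execution trace: 'F' (try body) → 'G' (try body, no exception) → 'X' (finally) → 'N' (after the try/except). Output: FGXN

Answer: FGXN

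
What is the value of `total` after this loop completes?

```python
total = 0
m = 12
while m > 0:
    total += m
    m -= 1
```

Sum 12 down to 1
`total` takes the values: 0 → 12 → 23 → 33 → 42 → 50 → 57 → 63 → 68 → 72 → 75 → 77 → 78

Answer: 78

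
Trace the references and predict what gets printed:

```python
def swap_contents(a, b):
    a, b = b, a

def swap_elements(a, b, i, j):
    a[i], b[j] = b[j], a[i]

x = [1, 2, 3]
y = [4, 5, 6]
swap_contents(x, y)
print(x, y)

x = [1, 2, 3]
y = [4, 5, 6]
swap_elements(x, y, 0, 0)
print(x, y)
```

Key concept: parameter rebinding vs mutation.
Step by step:
`x = [1, 2, 3]` → x = [1, 2, 3]
`y = [4, 5, 6]` → y = [4, 5, 6]
`swap_contents(x, y)` → no visible change to tracked variables
`print(x, y)` → prints [1, 2, 3] [4, 5, 6]
`x = [1, 2, 3]` → x = [1, 2, 3]
`y = [4, 5, 6]` → y = [4, 5, 6]
`swap_elements(x, y, 0, 0)` → x = [4, 2, 3]; y = [1, 5, 6]
`print(x, y)` → prints [4, 2, 3] [1, 5, 6]

Answer:
[1, 2, 3] [4, 5, 6]
[4, 2, 3] [1, 5, 6]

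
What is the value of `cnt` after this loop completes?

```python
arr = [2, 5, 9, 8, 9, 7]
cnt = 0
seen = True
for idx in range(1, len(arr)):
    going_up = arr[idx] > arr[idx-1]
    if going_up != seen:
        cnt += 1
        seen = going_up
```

Count direction changes in [2, 5, 9, 8, 9, 7]
`cnt` takes the values: 0 → 1 → 2 → 3

Answer: 3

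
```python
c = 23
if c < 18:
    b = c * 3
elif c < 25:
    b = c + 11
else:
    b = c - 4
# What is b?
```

Trace:
`c = 23` → c = 23
`if c < 18: ...` → c < 18 is False, c < 25 is True → b = 34
So b = 34

Answer: 34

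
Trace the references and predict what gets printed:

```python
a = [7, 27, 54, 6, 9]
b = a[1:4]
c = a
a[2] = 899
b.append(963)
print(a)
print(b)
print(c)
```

Key concept: slice vs alias.
Step by step:
`a = [7, 27, 54, 6, 9]` → a = [7, 27, 54, 6, 9]
`b = a[1:4]` → b = [27, 54, 6]
`c = a` → c = [7, 27, 54, 6, 9] (same object as a)
`a[2] = 899` → a = [7, 27, 899, 6, 9] (same object as c); c = [7, 27, 899, 6, 9] (same object as a)
`b.append(963)` → b = [27, 54, 6, 963]
`print(a)` → prints [7, 27, 899, 6, 9]
`print(b)` → prints [27, 54, 6, 963]
`print(c)` → prints [7, 27, 899, 6, 9]

Answer:
[7, 27, 899, 6, 9]
[27, 54, 6, 963]
[7, 27, 899, 6, 9]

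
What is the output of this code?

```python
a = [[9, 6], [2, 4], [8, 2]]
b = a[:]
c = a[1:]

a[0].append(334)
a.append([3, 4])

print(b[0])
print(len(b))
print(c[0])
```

Key concept: slice with nested mutation.
Step by step:
`a = [[9, 6], [2, 4], [8, 2]]` → a = [[9, 6], [2, 4], [8, 2]]
`b = a[:]` → b = [[9, 6], [2, 4], [8, 2]]
`c = a[1:]` → c = [[2, 4], [8, 2]]
`a[0].append(334)` → a = [[9, 6, 334], [2, 4], [8, 2]]; b = [[9, 6, 334], [2, 4], [8, 2]]
`a.append([3, 4])` → a = [[9, 6, 334], [2, 4], [8, 2], [3, 4]]
`print(b[0])` → prints [9, 6, 334]
`print(len(b))` → prints 3
`print(c[0])` → prints [2, 4]

Answer:
[9, 6, 334]
3
[2, 4]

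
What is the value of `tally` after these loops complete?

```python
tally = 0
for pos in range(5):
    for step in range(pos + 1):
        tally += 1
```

Triangle: 1 + 2 + ... + 5
`tally` takes the values: 0 → 1 → 2 → 3 → 4 → 5 → 6 → 7 → 8 → 9 → 10 → 11 → 12 → 13 → 14 → 15

Answer: 15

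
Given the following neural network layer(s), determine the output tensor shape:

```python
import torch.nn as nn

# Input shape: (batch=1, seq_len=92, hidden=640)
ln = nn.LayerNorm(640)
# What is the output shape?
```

Input: (1, 92, 640) -> Output: (1, 92, 640)

Answer: (1, 92, 640)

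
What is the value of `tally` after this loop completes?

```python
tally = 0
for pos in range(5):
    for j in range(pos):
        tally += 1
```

Triangle number: 0+1+2+...+4
`tally` takes the values: 0 → 1 → 2 → 3 → 4 → 5 → 6 → 7 → 8 → 9 → 10

Answer: 10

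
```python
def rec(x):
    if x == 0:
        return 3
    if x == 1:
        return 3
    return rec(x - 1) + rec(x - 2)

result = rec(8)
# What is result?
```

Build up from base cases: rec(0)=3, rec(1)=3, rec(2)=6, rec(3)=9, rec(4)=15, rec(5)=24, rec(6)=39, ..., rec(8)=102

Answer: 102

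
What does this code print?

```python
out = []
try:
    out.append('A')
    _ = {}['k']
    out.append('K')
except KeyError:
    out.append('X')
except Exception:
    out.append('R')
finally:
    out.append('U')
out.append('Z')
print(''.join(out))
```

Execution trace: 'A' (try body) → 'X' (except KeyError) → 'U' (finally) → 'Z' (after the try/except). Output: AXUZ

Answer: AXUZ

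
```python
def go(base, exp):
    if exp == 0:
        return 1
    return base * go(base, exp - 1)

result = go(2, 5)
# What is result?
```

go(2, 5) = 2 * 2 * 2 * 2 * 2 = 32

Answer: 32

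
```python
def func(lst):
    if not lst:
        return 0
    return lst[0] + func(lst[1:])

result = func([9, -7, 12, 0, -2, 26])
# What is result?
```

9 + (-7) + 12 + 0 + (-2) + 26 + 0 = 38

Answer: 38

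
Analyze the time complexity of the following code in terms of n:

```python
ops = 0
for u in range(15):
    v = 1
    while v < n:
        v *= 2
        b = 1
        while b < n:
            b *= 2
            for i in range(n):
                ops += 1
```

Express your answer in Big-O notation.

Each loop level contributes: 1 × log n × log n × n. Multiplying the contributions gives O(n log² n).

Answer: O(n log² n)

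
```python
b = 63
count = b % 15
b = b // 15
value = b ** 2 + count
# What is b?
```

Trace:
`b = 63` → b = 63
`count = b % 15` → count = 3
`b = b // 15` → b = 4
`value = b ** 2 + count` → value = 19
So b = 4

Answer: 4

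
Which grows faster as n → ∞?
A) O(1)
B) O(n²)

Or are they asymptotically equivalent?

O(1) vs O(n²): Higher order terms dominate.

Answer: B) O(n²) grows faster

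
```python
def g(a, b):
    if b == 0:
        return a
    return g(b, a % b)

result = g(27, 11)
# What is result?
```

g(27, 11) -> g(11, 5) -> g(5, 1) -> g(1, 0) -> 1

Answer: 1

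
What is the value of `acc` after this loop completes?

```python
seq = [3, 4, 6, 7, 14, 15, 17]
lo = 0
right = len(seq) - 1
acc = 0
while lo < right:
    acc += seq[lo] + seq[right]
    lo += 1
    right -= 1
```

Sum of pairs from ends
`acc` takes the values: 0 → 20 → 39 → 59

Answer: 59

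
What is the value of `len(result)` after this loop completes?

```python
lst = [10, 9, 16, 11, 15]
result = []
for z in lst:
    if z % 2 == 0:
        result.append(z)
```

Count even numbers in [10, 9, 16, 11, 15]
`result` takes the values: [] → [10] → [10, 16]
So `len(result)` = 2

Answer: 2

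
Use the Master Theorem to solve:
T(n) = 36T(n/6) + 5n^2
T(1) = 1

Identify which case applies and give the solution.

a=36, b=6, f(n)=5n^2. log_6(36) = 2. Since c=2 = 2, Case 2 applies: T(n) = Θ(n^log_b(a) · log n) = O(n^2 log n).

Answer: O(n^2 log n) - Case 2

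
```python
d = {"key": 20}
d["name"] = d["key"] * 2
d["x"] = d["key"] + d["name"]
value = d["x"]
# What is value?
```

Trace:
`d = {"key": 20}` → d = {'key': 20}
`d["name"] = d["key"] * 2` → d = {'key': 20, 'name': 40}
`d["x"] = d["key"] + d["name"]` → d = {'key': 20, 'name': 40, 'x': 60}
`value = d["x"]` → value = 60
So value = 60

Answer: 60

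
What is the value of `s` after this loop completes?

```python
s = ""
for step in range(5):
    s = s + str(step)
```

Concatenate digits 0 to 4
`s` takes the values: "" → "0" → "01" → "012" → "0123" → "01234"

Answer: "01234"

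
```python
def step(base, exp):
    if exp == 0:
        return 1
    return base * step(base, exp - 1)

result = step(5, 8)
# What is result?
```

step(5, 8) = 5 * 5 * 5 * 5 * 5 * 5 * 5 * 5 = 390625

Answer: 390625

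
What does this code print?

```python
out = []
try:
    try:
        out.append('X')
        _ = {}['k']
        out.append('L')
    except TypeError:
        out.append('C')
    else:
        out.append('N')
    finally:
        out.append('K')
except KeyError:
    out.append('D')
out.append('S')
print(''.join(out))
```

Execution trace: 'X' (inner try body) → 'K' (inner finally) → 'D' (outer except KeyError) → 'S' (after the try/except). Output: XKDS

Answer: XKDS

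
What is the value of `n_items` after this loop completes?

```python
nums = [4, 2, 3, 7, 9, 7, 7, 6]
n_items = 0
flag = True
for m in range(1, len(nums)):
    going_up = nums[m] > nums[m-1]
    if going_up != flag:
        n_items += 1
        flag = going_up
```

Count direction changes in [4, 2, 3, 7, 9, 7, 7, 6]
`n_items` takes the values: 0 → 1 → 2 → 3

Answer: 3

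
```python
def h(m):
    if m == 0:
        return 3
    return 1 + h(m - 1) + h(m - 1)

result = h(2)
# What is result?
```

h(m) = 1 + 2·h(m-1), h(0)=3. Closed form: (3+1)·2^2 - 1 = 15.

Answer: 15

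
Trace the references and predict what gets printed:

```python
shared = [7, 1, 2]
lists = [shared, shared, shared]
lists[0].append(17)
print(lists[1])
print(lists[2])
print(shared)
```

Key concept: list of same reference.
Step by step:
`shared = [7, 1, 2]` → shared = [7, 1, 2]
`lists = [shared, shared, shared]` → lists = [[7, 1, 2], [7, 1, 2], [7, 1, 2]]
`lists[0].append(17)` → shared = [7, 1, 2, 17]; lists = [[7, 1, 2, 17], [7, 1, 2, 17], [7, 1, 2, 17]]
`print(lists[1])` → prints [7, 1, 2, 17]
`print(lists[2])` → prints [7, 1, 2, 17]
`print(shared)` → prints [7, 1, 2, 17]

Answer:
[7, 1, 2, 17]
[7, 1, 2, 17]
[7, 1, 2, 17]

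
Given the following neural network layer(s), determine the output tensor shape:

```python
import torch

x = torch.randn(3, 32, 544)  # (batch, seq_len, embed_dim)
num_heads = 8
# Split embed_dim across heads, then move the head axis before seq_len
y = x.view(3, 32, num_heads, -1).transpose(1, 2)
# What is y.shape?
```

Input: (3, 32, 544) -> head_dim = 544 // 8 = 68; after view: (3, 32, 8, 68) -> after transpose(1, 2): (3, 8, 32, 68) -> Output: (3, 8, 32, 68)

Answer: (3, 8, 32, 68)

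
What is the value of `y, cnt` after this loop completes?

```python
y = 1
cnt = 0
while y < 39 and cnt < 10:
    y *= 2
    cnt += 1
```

Double until >= 39 or 10 iterations
`y, cnt` takes the values: (1, 0) → (2, 0) → (2, 1) → (4, 1) → (4, 2) → (8, 2) → (8, 3) → (16, 3) → (16, 4) → (32, 4) → (32, 5) → (64, 5) → (64, 6)

Answer: 64, 6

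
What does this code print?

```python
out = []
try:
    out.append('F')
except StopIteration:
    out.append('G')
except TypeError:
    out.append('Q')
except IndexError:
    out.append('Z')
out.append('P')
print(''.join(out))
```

Execution trace: 'F' (try body, no exception) → 'P' (after the try/except). Output: FP

Answer: FP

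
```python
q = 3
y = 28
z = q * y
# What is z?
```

Trace:
`q = 3` → q = 3
`y = 28` → y = 28
`z = q * y` → z = 84
So z = 84

Answer: 84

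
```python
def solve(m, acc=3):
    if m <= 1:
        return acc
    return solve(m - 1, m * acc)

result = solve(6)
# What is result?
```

Accumulator trace (n, acc): (6, 3) -> (5, 18) -> (4, 90) -> (3, 360) -> (2, 1080) -> (1, 2160) -> return 2160

Answer: 2160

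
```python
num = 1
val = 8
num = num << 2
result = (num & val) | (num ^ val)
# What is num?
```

Trace:
`num = 1` → num = 1
`val = 8` → val = 8
`num = num << 2` → num = 4
`result = (num & val) | (num ^ val)` → result = 12
So num = 4

Answer: 4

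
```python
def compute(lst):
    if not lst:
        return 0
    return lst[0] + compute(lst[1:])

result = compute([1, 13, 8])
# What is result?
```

1 + 13 + 8 + 0 = 22

Answer: 22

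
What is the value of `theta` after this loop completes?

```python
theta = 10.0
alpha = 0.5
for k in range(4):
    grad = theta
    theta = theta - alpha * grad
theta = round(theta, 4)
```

Gradient descent: w = 10.0 * (1 - 0.5)^4
`theta` takes the values: 10.0 → 5.0 → 2.5 → 1.25 → 0.625

Answer: 0.625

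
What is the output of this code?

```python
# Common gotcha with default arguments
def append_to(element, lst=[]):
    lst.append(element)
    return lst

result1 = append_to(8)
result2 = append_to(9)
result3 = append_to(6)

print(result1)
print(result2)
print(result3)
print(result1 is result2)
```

Key concept: mutable default argument gotcha.
Step by step:
`result1 = append_to(8)` → result1 = [8]
`result2 = append_to(9)` → result1 = [8, 9] (same object as result2); result2 = [8, 9] (same object as result1)
`result3 = append_to(6)` → result1 = [8, 9, 6] (same object as result2, result3); result2 = [8, 9, 6] (same object as result1, result3); result3 = [8, 9, 6] (same object as result1, result2)
`print(result1)` → prints [8, 9, 6]
`print(result2)` → prints [8, 9, 6]
`print(result3)` → prints [8, 9, 6]
`print(result1 is result2)` → prints True

Answer:
[8, 9, 6]
[8, 9, 6]
[8, 9, 6]
True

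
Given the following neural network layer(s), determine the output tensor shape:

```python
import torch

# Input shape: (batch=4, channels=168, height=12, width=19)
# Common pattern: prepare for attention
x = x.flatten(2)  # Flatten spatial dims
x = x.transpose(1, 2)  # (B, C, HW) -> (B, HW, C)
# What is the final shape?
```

Input: (4, 168, 12, 19) -> after flatten(2): (4, 168, 228) -> Output: (4, 228, 168)

Answer: (4, 228, 168)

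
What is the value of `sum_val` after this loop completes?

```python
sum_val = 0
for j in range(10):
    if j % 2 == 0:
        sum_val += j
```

Sum of even numbers 0 to 9
`sum_val` takes the values: 0 → 2 → 6 → 12 → 20

Answer: 20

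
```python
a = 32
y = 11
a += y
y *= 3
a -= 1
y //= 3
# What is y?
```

Trace:
`a = 32` → a = 32
`y = 11` → y = 11
`a += y` → a = 43
`y *= 3` → y = 33
`a -= 1` → a = 42
`y //= 3` → y = 11
So y = 11

Answer: 11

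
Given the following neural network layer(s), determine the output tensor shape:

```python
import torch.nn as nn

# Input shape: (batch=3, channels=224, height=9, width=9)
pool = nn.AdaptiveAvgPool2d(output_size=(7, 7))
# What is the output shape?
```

Input: (3, 224, 9, 9) -> Output: (3, 224, 7, 7)

Answer: (3, 224, 7, 7)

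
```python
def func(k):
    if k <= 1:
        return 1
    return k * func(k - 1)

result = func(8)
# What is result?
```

func(8) = 8 * 7 * 6 * 5 * 4 * 3 * 2 * 1 = 40320

Answer: 40320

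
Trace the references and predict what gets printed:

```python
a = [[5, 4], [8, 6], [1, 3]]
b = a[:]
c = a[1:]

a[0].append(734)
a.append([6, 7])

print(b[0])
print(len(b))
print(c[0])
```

Key concept: slice with nested mutation.
Step by step:
`a = [[5, 4], [8, 6], [1, 3]]` → a = [[5, 4], [8, 6], [1, 3]]
`b = a[:]` → b = [[5, 4], [8, 6], [1, 3]]
`c = a[1:]` → c = [[8, 6], [1, 3]]
`a[0].append(734)` → a = [[5, 4, 734], [8, 6], [1, 3]]; b = [[5, 4, 734], [8, 6], [1, 3]]
`a.append([6, 7])` → a = [[5, 4, 734], [8, 6], [1, 3], [6, 7]]
`print(b[0])` → prints [5, 4, 734]
`print(len(b))` → prints 3
`print(c[0])` → prints [8, 6]

Answer:
[5, 4, 734]
3
[8, 6]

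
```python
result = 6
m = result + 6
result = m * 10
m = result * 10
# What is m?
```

Trace:
`result = 6` → result = 6
`m = result + 6` → m = 12
`result = m * 10` → result = 120
`m = result * 10` → m = 1200
So m = 1200

Answer: 1200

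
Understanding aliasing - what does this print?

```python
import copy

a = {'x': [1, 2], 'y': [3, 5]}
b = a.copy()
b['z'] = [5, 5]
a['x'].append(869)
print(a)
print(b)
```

Key concept: shallow copy of dict with mutable values.
Step by step:
`a = {'x': [1, 2], 'y': [3, 5]}` → a = {'x': [1, 2], 'y': [3, 5]}
`b = a.copy()` → b = {'x': [1, 2], 'y': [3, 5]}
`b['z'] = [5, 5]` → b = {'x': [1, 2], 'y': [3, 5], 'z': [5, 5]}
`a['x'].append(869)` → a = {'x': [1, 2, 869], 'y': [3, 5]}; b = {'x': [1, 2, 869], 'y': [3, 5], 'z': [5, 5]}
`print(a)` → prints {'x': [1, 2, 869], 'y': [3, 5]}
`print(b)` → prints {'x': [1, 2, 869], 'y': [3, 5], 'z': [5, 5]}

Answer:
{'x': [1, 2, 869], 'y': [3, 5]}
{'x': [1, 2, 869], 'y': [3, 5], 'z': [5, 5]}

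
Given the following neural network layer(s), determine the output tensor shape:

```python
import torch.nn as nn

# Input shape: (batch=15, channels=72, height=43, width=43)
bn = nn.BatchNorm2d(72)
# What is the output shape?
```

Input: (15, 72, 43, 43) -> Output: (15, 72, 43, 43)

Answer: (15, 72, 43, 43)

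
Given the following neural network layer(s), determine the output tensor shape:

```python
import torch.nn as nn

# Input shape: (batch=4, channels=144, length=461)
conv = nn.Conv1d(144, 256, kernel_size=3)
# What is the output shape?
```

Input: (4, 144, 461) -> Output: (4, 256, 459)

Answer: (4, 256, 459)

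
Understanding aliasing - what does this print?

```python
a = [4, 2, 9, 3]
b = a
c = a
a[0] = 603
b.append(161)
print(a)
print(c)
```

Key concept: multiple aliases.
Step by step:
`a = [4, 2, 9, 3]` → a = [4, 2, 9, 3]
`b = a` → b = [4, 2, 9, 3] (same object as a)
`c = a` → c = [4, 2, 9, 3] (same object as a, b)
`a[0] = 603` → a = [603, 2, 9, 3] (same object as b, c); b = [603, 2, 9, 3] (same object as a, c); c = [603, 2, 9, 3] (same object as a, b)
`b.append(161)` → a = [603, 2, 9, 3, 161] (same object as b, c); b = [603, 2, 9, 3, 161] (same object as a, c); c = [603, 2, 9, 3, 161] (same object as a, b)
`print(a)` → prints [603, 2, 9, 3, 161]
`print(c)` → prints [603, 2, 9, 3, 161]

Answer:
[603, 2, 9, 3, 161]
[603, 2, 9, 3, 161]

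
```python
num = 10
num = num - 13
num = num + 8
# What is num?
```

Trace:
`num = 10` → num = 10
`num = num - 13` → num = -3
`num = num + 8` → num = 5
So num = 5

Answer: 5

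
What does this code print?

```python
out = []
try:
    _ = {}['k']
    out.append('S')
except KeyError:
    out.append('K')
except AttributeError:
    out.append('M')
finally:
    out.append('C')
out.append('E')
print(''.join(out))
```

Execution trace: 'K' (except KeyError) → 'C' (finally) → 'E' (after the try/except). Output: KCE

Answer: KCE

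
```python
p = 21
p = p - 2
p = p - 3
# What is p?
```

Trace:
`p = 21` → p = 21
`p = p - 2` → p = 19
`p = p - 3` → p = 16
So p = 16

Answer: 16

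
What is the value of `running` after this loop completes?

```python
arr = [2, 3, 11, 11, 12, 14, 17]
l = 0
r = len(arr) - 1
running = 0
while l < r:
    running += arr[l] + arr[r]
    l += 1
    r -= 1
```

Sum of pairs from ends
`running` takes the values: 0 → 19 → 36 → 59

Answer: 59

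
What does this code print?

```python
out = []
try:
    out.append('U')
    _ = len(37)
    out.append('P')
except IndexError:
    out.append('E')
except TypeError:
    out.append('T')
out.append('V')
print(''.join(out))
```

Execution trace: 'U' (try body) → 'T' (except TypeError) → 'V' (after the try/except). Output: UTV

Answer: UTV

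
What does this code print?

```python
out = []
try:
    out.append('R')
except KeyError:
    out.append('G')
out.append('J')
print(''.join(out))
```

Execution trace: 'R' (try body, no exception) → 'J' (after the try/except). Output: RJ

Answer: RJ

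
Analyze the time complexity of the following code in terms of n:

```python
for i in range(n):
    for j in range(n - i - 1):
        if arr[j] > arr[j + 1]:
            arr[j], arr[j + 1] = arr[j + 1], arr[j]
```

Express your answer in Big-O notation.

This is Bubble sort. Time complexity: O(n²).

Answer: O(n²)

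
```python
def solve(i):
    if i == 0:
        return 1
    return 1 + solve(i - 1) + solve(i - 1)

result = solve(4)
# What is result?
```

solve(i) = 1 + 2·solve(i-1), solve(0)=1. Closed form: (1+1)·2^4 - 1 = 31.

Answer: 31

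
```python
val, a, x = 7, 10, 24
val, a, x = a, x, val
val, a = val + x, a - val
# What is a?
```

Trace:
`val, a, x = 7, 10, 24` → val = 7; a = 10; x = 24
`val, a, x = a, x, val` → val = 10; a = 24; x = 7
`val, a = val + x, a - val` → val = 17; a = 14
So a = 14

Answer: 14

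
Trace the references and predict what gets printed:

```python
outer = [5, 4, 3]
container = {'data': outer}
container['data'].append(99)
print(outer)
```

Key concept: dict holds reference to list.
Step by step:
`outer = [5, 4, 3]` → outer = [5, 4, 3]
`container = {'data': outer}` → container = {'data': [5, 4, 3]}
`container['data'].append(99)` → outer = [5, 4, 3, 99]; container = {'data': [5, 4, 3, 99]}
`print(outer)` → prints [5, 4, 3, 99]

Answer: [5, 4, 3, 99]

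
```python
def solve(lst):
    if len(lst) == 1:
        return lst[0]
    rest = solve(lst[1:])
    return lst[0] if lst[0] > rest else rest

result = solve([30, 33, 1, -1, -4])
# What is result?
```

Recursive max over [30, 33, 1, -1, -4] = 33

Answer: 33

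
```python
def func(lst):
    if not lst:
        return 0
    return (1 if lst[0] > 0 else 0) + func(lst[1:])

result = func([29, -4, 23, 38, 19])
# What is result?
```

Count of positive elements in [29, -4, 23, 38, 19] = 4

Answer: 4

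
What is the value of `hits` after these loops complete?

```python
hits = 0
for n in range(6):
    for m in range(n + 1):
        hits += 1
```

Triangle: 1 + 2 + ... + 6
`hits` takes the values: 0 → 1 → 2 → 3 → 4 → 5 → 6 → 7 → 8 → 9 → 10 → 11 → 12 → 13 → 14 → 15 → 16 → 17 → 18 → 19 → 20 → 21

Answer: 21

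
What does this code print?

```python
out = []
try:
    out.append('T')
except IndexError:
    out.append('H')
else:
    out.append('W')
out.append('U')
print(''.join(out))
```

Execution trace: 'T' (try body, no exception) → 'W' (else) → 'U' (after the try/except). Output: TWU

Answer: TWU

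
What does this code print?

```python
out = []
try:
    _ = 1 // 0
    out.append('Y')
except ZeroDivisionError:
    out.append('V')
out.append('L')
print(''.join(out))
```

Execution trace: 'V' (except ZeroDivisionError) → 'L' (after the try/except). Output: VL

Answer: VL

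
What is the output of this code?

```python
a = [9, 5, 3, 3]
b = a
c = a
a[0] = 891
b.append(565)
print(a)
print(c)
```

Key concept: multiple aliases.
Step by step:
`a = [9, 5, 3, 3]` → a = [9, 5, 3, 3]
`b = a` → b = [9, 5, 3, 3] (same object as a)
`c = a` → c = [9, 5, 3, 3] (same object as a, b)
`a[0] = 891` → a = [891, 5, 3, 3] (same object as b, c); b = [891, 5, 3, 3] (same object as a, c); c = [891, 5, 3, 3] (same object as a, b)
`b.append(565)` → a = [891, 5, 3, 3, 565] (same object as b, c); b = [891, 5, 3, 3, 565] (same object as a, c); c = [891, 5, 3, 3, 565] (same object as a, b)
`print(a)` → prints [891, 5, 3, 3, 565]
`print(c)` → prints [891, 5, 3, 3, 565]

Answer:
[891, 5, 3, 3, 565]
[891, 5, 3, 3, 565]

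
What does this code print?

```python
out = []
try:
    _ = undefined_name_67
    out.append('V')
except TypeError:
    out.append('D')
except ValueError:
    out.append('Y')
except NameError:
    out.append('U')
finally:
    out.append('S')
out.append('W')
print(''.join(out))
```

Execution trace: 'U' (except NameError) → 'S' (finally) → 'W' (after the try/except). Output: USW

Answer: USW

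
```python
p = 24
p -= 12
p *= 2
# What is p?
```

Trace:
`p = 24` → p = 24
`p -= 12` → p = 12
`p *= 2` → p = 24
So p = 24

Answer: 24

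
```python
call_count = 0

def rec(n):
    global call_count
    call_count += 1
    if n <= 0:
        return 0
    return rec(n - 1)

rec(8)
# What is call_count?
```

Linear recursion stepping by 1: 9 calls from n=8 down to ≤0.

Answer: 9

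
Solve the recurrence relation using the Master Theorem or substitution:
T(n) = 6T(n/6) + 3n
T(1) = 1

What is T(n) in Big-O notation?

By Master Theorem: a=6, b=6, f(n)=3n. Since log_6(6) = 1 and f(n) = Θ(n^1), Case 2 applies. T(n) = O(n log n).

Answer: O(n log n)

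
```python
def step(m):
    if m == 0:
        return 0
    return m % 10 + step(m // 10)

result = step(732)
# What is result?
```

Sum of digits of 732: 2 + 3 + 7 = 12

Answer: 12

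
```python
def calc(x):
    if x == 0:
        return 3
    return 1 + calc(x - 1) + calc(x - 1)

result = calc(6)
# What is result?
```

calc(x) = 1 + 2·calc(x-1), calc(0)=3. Closed form: (3+1)·2^6 - 1 = 255.

Answer: 255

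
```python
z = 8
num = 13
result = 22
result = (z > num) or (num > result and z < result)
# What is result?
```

Trace:
`z = 8` → z = 8
`num = 13` → num = 13
`result = 22` → result = 22
`result = (z > num) or (num > result and z < result)` → result = False
So result = False

Answer: False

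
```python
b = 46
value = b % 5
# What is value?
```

Trace:
`b = 46` → b = 46
`value = b % 5` → value = 1
So value = 1

Answer: 1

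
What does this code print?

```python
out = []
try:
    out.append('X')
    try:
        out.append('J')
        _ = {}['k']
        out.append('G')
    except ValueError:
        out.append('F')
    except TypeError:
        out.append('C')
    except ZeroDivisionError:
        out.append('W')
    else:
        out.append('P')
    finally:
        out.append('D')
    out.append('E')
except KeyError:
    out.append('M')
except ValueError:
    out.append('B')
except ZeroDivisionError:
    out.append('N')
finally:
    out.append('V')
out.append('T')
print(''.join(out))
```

Execution trace: 'X' (try body) → 'J' (inner try body) → 'D' (inner finally) → 'M' (except KeyError) → 'V' (finally) → 'T' (after the try/except). Output: XJDMVT

Answer: XJDMVT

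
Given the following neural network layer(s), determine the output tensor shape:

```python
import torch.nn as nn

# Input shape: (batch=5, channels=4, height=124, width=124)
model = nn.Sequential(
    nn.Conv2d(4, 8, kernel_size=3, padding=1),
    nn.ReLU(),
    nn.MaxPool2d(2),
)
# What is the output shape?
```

Input: (5, 4, 124, 124) -> after Conv2d: (5, 8, 124, 124) -> after ReLU: (5, 8, 124, 124) -> Output: (5, 8, 62, 62)

Answer: (5, 8, 62, 62)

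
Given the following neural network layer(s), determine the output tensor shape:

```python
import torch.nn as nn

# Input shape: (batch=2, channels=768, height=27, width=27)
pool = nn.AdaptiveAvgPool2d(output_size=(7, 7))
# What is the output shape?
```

Input: (2, 768, 27, 27) -> Output: (2, 768, 7, 7)

Answer: (2, 768, 7, 7)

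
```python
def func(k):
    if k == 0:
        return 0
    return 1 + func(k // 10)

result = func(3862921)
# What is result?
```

Count of digits of 3862921: 7

Answer: 7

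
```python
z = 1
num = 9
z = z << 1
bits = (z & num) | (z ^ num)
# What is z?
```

Trace:
`z = 1` → z = 1
`num = 9` → num = 9
`z = z << 1` → z = 2
`bits = (z & num) | (z ^ num)` → bits = 11
So z = 2

Answer: 2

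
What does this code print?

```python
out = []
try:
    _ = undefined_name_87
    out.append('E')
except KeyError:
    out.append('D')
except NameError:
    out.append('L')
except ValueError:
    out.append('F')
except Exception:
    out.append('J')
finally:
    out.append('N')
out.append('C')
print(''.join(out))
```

Execution trace: 'L' (except NameError) → 'N' (finally) → 'C' (after the try/except). Output: LNC

Answer: LNC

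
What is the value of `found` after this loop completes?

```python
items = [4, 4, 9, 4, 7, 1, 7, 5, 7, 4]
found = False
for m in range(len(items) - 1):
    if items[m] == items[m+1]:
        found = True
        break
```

Check consecutive duplicates in [4, 4, 9, 4, 7, 1, 7, 5, 7, 4]
`found` takes the values: False → True

Answer: True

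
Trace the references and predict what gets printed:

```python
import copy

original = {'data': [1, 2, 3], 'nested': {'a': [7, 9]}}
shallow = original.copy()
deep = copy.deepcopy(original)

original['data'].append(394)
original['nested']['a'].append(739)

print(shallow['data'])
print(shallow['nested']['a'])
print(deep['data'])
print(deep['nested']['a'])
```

Key concept: comparing shallow vs deep copy.
Step by step:
`original = {'data': [1, 2, 3], 'nested': {'a': [7, 9]}}` → original = {'data': [1, 2, 3], 'nested': {'a': [7, 9]}}
`shallow = original.copy()` → shallow = {'data': [1, 2, 3], 'nested': {'a': [7, 9]}}
`deep = copy.deepcopy(original)` → deep = {'data': [1, 2, 3], 'nested': {'a': [7, 9]}}
`original['data'].append(394)` → original = {'data': [1, 2, 3, 394], 'nested': {'a': [7, 9]}}; shallow = {'data': [1, 2, 3, 394], 'nested': {'a': [7, 9]}}
`original['nested']['a'].append(739)` → original = {'data': [1, 2, 3, 394], 'nested': {'a': [7, 9, 739]}}; shallow = {'data': [1, 2, 3, 394], 'nested': {'a': [7, 9, 739]}}
`print(shallow['data'])` → prints [1, 2, 3, 394]
`print(shallow['nested']['a'])` → prints [7, 9, 739]
`print(deep['data'])` → prints [1, 2, 3]
`print(deep['nested']['a'])` → prints [7, 9]

Answer:
[1, 2, 3, 394]
[7, 9, 739]
[1, 2, 3]
[7, 9]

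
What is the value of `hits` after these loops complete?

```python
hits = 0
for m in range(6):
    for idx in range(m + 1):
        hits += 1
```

Triangle: 1 + 2 + ... + 6
`hits` takes the values: 0 → 1 → 2 → 3 → 4 → 5 → 6 → 7 → 8 → 9 → 10 → 11 → 12 → 13 → 14 → 15 → 16 → 17 → 18 → 19 → 20 → 21

Answer: 21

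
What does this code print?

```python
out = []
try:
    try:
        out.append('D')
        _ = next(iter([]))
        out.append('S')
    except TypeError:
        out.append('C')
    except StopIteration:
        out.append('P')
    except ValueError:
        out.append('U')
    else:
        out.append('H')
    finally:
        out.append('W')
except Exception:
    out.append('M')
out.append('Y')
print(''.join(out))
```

Execution trace: 'D' (inner try body) → 'P' (inner except StopIteration) → 'W' (inner finally) → 'Y' (after the try/except). Output: DPWY

Answer: DPWY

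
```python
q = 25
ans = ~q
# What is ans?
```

Trace:
`q = 25` → q = 25
`ans = ~q` → ans = -26
So ans = -26

Answer: -26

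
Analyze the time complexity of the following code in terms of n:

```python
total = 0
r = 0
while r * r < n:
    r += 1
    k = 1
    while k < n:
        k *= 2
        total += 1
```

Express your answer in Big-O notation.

Each loop level contributes: √n × log n. Multiplying the contributions gives O(√n log n).

Answer: O(√n log n)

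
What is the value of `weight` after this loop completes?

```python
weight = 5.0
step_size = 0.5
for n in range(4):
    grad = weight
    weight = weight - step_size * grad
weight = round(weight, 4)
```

Gradient descent: w = 5.0 * (1 - 0.5)^4
`weight` takes the values: 5.0 → 2.5 → 1.25 → 0.625 → 0.3125

Answer: 0.3125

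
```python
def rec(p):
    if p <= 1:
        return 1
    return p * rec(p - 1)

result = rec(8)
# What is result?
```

rec(8) = 8 * 7 * 6 * 5 * 4 * 3 * 2 * 1 = 40320

Answer: 40320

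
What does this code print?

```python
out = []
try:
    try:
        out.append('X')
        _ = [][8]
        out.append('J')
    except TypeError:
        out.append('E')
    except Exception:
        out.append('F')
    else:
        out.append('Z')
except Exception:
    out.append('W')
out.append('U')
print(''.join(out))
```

Execution trace: 'X' (inner try body) → 'F' (inner except Exception) → 'U' (after the try/except). Output: XFU

Answer: XFU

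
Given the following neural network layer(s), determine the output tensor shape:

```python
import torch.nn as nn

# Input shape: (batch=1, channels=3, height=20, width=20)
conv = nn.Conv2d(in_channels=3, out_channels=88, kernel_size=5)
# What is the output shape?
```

Input: (1, 3, 20, 20) -> Output: (1, 88, 16, 16)

Answer: (1, 88, 16, 16)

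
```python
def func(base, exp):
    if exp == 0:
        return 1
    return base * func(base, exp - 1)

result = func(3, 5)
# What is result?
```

func(3, 5) = 3 * 3 * 3 * 3 * 3 = 243

Answer: 243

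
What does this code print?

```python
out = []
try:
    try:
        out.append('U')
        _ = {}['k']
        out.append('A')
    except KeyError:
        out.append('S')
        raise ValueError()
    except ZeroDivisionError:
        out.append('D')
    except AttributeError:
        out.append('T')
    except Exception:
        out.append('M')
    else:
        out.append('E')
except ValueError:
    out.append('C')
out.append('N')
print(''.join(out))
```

Execution trace: 'U' (try body) → 'S' (except KeyError) → 'C' (outer except ValueError) → 'N' (after the try/except). Output: USCN

Answer: USCN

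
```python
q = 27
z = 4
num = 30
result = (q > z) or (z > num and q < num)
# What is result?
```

Trace:
`q = 27` → q = 27
`z = 4` → z = 4
`num = 30` → num = 30
`result = (q > z) or (z > num and q < num)` → result = True
So result = True

Answer: True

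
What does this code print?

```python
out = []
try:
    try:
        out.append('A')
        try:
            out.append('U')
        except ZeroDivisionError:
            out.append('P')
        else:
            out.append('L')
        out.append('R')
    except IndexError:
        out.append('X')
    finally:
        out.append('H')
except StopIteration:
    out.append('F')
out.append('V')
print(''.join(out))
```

Execution trace: 'A' (try body) → 'U' (inner try body, no exception) → 'L' (inner else) → 'R' (try body, no exception) → 'H' (finally) → 'V' (after the try/except). Output: AULRHV

Answer: AULRHV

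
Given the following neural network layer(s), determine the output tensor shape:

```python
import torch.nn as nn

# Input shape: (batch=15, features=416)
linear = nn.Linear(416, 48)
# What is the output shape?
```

Input: (15, 416) -> Output: (15, 48)

Answer: (15, 48)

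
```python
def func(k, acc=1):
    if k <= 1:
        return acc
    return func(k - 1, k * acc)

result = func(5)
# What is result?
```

Accumulator trace (n, acc): (5, 1) -> (4, 5) -> (3, 20) -> (2, 60) -> (1, 120) -> return 120

Answer: 120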